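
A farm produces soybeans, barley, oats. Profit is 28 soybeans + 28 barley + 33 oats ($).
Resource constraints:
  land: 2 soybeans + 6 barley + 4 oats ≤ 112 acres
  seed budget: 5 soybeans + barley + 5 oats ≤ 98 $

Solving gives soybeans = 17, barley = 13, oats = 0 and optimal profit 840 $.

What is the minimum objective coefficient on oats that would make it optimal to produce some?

36

Check each constraint at x*: land 112/112 (tight); seed budget 98/98 (tight).
The binding rows give the dual system: 2·y_land + 5·y_seed budget = 28 and 6·y_land + 1·y_seed budget = 28.
Solving: y_land = 4, y_seed budget = 4.
oats enters the basis when its profit ≥ yᵀa₃ = 4·4 + 4·5 = 36.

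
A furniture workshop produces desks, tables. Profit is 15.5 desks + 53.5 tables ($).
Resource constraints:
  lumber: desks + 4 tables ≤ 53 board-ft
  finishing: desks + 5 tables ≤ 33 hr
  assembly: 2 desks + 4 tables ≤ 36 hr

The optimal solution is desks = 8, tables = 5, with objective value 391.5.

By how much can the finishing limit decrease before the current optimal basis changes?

Binding constraints: finishing, assembly. The basis is B = [[1,5],[2,4]] with det -6.
Per unit decrease in finishing, x* moves by d = (0.6667, -0.3333).
The basis stays optimal until tables reaches 0; allowable decrease = 15 hr.

15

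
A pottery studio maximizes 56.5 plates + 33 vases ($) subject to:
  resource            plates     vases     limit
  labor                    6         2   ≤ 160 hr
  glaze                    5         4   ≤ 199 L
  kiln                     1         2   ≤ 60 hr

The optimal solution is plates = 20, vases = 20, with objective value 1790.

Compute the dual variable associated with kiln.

Check each constraint at x*: labor 160/160 (tight); glaze 180/199 (slack 19); kiln 60/60 (tight).
By complementary slackness, y = 0 for the non-binding constraint.
Dual feasibility on the basic columns requires 6·y_labor + 1·y_kiln = 56.5, 2·y_labor + 2·y_kiln = 33.
→ y_labor = 8 and y_kiln = 8.5.
Shadow price of kiln = 8.5.

8.5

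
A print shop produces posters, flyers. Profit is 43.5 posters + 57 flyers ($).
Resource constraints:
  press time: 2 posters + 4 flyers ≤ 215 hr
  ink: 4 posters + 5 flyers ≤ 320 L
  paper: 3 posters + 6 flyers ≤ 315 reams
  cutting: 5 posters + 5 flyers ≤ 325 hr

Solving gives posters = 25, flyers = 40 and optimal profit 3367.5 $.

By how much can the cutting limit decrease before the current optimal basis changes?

62.5

Binding constraints: paper, cutting. The basis is B = [[3,6],[5,5]] with det -15.
Per unit decrease in cutting, x* moves by d = (-0.4, 0.2).
The basis stays optimal until posters reaches 0; allowable decrease = 62.5 hr.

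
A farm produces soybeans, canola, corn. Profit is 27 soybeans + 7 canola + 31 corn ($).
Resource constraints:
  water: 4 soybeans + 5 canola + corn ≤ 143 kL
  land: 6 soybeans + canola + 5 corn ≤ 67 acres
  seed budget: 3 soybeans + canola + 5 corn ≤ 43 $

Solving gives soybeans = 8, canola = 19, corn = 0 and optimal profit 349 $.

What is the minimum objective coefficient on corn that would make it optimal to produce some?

35

Check each constraint at x*: water 127/143 (slack 16); land 67/67 (tight); seed budget 43/43 (tight).
By complementary slackness, y = 0 for the non-binding constraint.
From A_Bᵀ y = c: 6·y_land + 3·y_seed budget = 27; 1·y_land + 1·y_seed budget = 7.
→ y_land = 2 and y_seed budget = 5.
corn enters the basis when its profit ≥ yᵀa₃ = 2·5 + 5·5 = 35.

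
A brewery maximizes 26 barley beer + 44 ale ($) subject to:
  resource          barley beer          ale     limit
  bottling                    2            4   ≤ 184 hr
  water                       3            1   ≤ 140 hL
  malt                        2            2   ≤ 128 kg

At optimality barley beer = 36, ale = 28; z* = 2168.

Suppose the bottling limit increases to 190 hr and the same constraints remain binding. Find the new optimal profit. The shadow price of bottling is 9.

2222

Δb = 6, so new z* = 2168 + (9)·(6) = 2168 + 54 = 2222.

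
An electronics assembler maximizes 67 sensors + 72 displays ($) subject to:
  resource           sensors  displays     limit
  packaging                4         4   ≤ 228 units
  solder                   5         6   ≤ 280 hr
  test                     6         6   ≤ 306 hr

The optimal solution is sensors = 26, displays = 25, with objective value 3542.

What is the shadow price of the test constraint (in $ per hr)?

7

At the optimum: packaging uses 204 of 228 (slack = 24); solder uses 280 of 280 (binding); test uses 306 of 306 (binding).
Slack constraints have shadow price 0 (complementary slackness).
The binding rows give the dual system: 5·y_solder + 6·y_test = 67 and 6·y_solder + 6·y_test = 72.
This yields shadow prices y_solder = 5, y_test = 7.
Shadow price of test = 7.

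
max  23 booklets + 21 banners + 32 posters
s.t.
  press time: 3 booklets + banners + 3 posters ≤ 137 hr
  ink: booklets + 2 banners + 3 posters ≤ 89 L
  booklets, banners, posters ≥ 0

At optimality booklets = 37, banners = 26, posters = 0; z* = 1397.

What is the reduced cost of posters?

-7

At the optimum: press time uses 137 of 137 (binding); ink uses 89 of 89 (binding).
Dual feasibility on the basic columns requires 3·y_press time + 1·y_ink = 23, 1·y_press time + 2·y_ink = 21.
→ y_press time = 5 and y_ink = 8.
Reduced cost of posters: c₃ − yᵀa₃ = 32 − (5·3 + 8·3) = 32 − 39 = -7.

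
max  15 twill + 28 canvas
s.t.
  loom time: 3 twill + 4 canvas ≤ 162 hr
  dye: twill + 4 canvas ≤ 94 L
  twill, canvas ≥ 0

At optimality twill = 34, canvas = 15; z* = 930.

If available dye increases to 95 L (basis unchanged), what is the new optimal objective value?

Check each constraint at x*: loom time 162/162 (tight); dye 94/94 (tight).
The binding rows give the dual system: 3·y_loom time + 1·y_dye = 15 and 4·y_loom time + 4·y_dye = 28.
Solving: y_loom time = 4, y_dye = 3.
Δz = y_dye·Δb = 3 × (1) = 3, so new z* = 930 + 3 = 933.

933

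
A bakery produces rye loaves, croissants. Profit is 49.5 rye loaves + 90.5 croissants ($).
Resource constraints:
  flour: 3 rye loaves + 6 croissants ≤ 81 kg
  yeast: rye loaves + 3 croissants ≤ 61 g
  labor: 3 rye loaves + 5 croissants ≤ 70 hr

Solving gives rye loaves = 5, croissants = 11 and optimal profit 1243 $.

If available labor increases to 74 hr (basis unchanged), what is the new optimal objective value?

1277

At the optimum: flour uses 81 of 81 (binding); yeast uses 38 of 61 (slack = 23); labor uses 70 of 70 (binding).
Slack constraints have shadow price 0 (complementary slackness).
Dual feasibility on the basic columns requires 3·y_flour + 3·y_labor = 49.5, 6·y_flour + 5·y_labor = 90.5.
Solving: y_flour = 8, y_labor = 8.5.
Δz = y_labor·Δb = 8.5 × (4) = 34, so new z* = 1243 + 34 = 1277.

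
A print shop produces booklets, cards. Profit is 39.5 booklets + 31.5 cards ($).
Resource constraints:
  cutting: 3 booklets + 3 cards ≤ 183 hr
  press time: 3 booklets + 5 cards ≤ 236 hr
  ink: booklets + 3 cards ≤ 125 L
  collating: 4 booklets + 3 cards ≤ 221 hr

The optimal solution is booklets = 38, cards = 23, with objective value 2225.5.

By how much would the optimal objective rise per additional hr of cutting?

At the optimum: cutting uses 183 of 183 (binding); press time uses 229 of 236 (slack = 7); ink uses 107 of 125 (slack = 18); collating uses 221 of 221 (binding).
Slack constraints have shadow price 0 (complementary slackness).
The binding rows give the dual system: 3·y_cutting + 4·y_collating = 39.5 and 3·y_cutting + 3·y_collating = 31.5.
This yields shadow prices y_cutting = 2.5, y_collating = 8.
Shadow price of cutting = 2.5.

2.5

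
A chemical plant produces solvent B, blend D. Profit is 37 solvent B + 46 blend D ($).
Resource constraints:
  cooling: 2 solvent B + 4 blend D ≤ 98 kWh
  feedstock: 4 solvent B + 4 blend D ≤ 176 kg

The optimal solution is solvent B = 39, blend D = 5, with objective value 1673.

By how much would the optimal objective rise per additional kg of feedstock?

7

Both cooling and feedstock are binding at x*.
From A_Bᵀ y = c: 2·y_cooling + 4·y_feedstock = 37; 4·y_cooling + 4·y_feedstock = 46.
Solving: y_cooling = 4.5, y_feedstock = 7.
Shadow price of feedstock = 7.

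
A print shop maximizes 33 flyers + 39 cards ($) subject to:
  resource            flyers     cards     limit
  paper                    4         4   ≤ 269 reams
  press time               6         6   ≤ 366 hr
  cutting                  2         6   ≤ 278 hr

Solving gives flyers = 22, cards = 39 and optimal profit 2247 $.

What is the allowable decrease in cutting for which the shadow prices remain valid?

Binding constraints: press time, cutting. The basis is B = [[6,6],[2,6]] with det 24.
Per unit decrease in cutting, x* moves by d = (0.25, -0.25).
The basis stays optimal until cards reaches 0; allowable decrease = 156 hr.

156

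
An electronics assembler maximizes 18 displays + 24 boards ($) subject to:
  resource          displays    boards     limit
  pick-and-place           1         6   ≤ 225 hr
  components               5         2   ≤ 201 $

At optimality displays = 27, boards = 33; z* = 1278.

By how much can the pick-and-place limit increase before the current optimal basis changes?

378

Binding constraints: pick-and-place, components. The basis is B = [[1,6],[5,2]] with det -28.
Per unit increase in pick-and-place, x* moves by d = (-0.0714, 0.1786).
The basis stays optimal until displays reaches 0; allowable increase = 378 hr.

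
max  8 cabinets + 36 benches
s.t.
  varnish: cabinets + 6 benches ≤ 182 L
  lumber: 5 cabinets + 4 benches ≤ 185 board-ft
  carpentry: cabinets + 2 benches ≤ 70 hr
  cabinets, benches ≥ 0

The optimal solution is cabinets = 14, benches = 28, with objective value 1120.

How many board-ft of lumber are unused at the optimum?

lumber used = 5·14 + 4·28 = 182; slack = 185 − 182 = 3.

3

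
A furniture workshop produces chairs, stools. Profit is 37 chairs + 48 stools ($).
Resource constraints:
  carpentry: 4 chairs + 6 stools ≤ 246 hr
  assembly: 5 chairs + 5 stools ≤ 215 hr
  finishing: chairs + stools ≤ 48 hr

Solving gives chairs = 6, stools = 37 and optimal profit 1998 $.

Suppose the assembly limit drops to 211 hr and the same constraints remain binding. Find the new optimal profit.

At the optimum: carpentry uses 246 of 246 (binding); assembly uses 215 of 215 (binding); finishing uses 43 of 48 (slack = 5).
Slack constraints have shadow price 0 (complementary slackness).
Dual feasibility on the basic columns requires 4·y_carpentry + 5·y_assembly = 37, 6·y_carpentry + 5·y_assembly = 48.
→ y_carpentry = 5.5 and y_assembly = 3.
Δz = y_assembly·Δb = 3 × (-4) = -12, so new z* = 1998 − 12 = 1986.

1986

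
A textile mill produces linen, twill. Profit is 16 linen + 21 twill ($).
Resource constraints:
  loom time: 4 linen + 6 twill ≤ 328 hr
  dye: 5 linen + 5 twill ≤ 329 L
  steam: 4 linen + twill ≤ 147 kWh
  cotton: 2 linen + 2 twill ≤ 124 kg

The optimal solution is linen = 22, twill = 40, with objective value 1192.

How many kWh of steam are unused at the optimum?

steam used = 4·22 + 1·40 = 128; slack = 147 − 128 = 19.

19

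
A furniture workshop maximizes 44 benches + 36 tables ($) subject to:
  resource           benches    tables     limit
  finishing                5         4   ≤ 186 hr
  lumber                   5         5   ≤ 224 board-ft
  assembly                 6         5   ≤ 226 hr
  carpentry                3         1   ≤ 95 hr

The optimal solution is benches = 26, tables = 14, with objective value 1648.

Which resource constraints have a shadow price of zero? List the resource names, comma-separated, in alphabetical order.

finishing: 186/186 (binding)
lumber: 200/224 (slack 24)
assembly: 226/226 (binding)
carpentry: 92/95 (slack 3)
By complementary slackness, a constraint with positive slack has shadow price 0 → carpentry, lumber.

carpentry, lumber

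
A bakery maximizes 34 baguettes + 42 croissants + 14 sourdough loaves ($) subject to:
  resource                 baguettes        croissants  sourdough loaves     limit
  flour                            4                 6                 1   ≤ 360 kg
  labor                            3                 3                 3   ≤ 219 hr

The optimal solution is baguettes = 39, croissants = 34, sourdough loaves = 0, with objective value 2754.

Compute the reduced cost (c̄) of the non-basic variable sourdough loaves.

Check each constraint at x*: flour 360/360 (tight); labor 219/219 (tight).
The binding rows give the dual system: 4·y_flour + 3·y_labor = 34 and 6·y_flour + 3·y_labor = 42.
This yields shadow prices y_flour = 4, y_labor = 6.
Reduced cost of sourdough loaves: c₃ − yᵀa₃ = 14 − (4·1 + 6·3) = 14 − 22 = -8.

-8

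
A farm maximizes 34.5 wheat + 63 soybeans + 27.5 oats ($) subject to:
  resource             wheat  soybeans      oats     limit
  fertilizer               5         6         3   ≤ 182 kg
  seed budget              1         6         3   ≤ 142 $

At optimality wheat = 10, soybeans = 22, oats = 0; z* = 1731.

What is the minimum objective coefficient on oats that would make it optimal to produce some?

Check each constraint at x*: fertilizer 182/182 (tight); seed budget 142/142 (tight).
The binding rows give the dual system: 5·y_fertilizer + 1·y_seed budget = 34.5 and 6·y_fertilizer + 6·y_seed budget = 63.
→ y_fertilizer = 6 and y_seed budget = 4.5.
oats enters the basis when its profit ≥ yᵀa₃ = 6·3 + 4.5·3 = 31.5.

31.5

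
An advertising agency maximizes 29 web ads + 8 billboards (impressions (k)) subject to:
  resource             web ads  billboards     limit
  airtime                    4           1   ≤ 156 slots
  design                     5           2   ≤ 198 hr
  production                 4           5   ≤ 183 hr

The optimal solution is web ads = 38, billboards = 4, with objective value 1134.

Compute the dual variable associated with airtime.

6

At the optimum: airtime uses 156 of 156 (binding); design uses 198 of 198 (binding); production uses 172 of 183 (slack = 11).
Slack constraints have shadow price 0 (complementary slackness).
From A_Bᵀ y = c: 4·y_airtime + 5·y_design = 29; 1·y_airtime + 2·y_design = 8.
This yields shadow prices y_airtime = 6, y_design = 1.
Shadow price of airtime = 6.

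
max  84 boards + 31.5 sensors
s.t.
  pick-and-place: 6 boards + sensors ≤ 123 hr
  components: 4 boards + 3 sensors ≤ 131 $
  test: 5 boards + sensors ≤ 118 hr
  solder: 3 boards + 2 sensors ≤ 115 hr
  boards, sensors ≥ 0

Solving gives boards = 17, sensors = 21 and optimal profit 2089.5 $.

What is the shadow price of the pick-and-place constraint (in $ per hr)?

Binding: pick-and-place and components. Non-binding: test (12 unused), solder (22 unused).
By complementary slackness, y = 0 for the non-binding constraints.
Dual feasibility on the basic columns requires 6·y_pick-and-place + 4·y_components = 84, 1·y_pick-and-place + 3·y_components = 31.5.
This yields shadow prices y_pick-and-place = 9, y_components = 7.5.
Shadow price of pick-and-place = 9.

9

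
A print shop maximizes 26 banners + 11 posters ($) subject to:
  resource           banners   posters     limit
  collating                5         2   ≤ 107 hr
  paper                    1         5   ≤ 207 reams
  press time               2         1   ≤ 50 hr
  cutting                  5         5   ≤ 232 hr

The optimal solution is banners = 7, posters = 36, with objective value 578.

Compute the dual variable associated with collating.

Check each constraint at x*: collating 107/107 (tight); paper 187/207 (slack 20); press time 50/50 (tight); cutting 215/232 (slack 17).
By complementary slackness, y = 0 for the non-binding constraints.
The binding rows give the dual system: 5·y_collating + 2·y_press time = 26 and 2·y_collating + 1·y_press time = 11.
Solving: y_collating = 4, y_press time = 3.
Shadow price of collating = 4.

4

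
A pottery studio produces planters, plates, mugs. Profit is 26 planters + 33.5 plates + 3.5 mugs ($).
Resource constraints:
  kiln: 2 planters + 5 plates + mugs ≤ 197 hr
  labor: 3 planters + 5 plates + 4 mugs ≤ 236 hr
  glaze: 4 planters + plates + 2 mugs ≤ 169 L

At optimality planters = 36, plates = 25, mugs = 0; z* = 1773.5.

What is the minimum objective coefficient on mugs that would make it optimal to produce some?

13

Check each constraint at x*: kiln 197/197 (tight); labor 233/236 (slack 3); glaze 169/169 (tight).
Slack constraints have shadow price 0 (complementary slackness).
From A_Bᵀ y = c: 2·y_kiln + 4·y_glaze = 26; 5·y_kiln + 1·y_glaze = 33.5.
This yields shadow prices y_kiln = 6, y_glaze = 3.5.
mugs enters the basis when its profit ≥ yᵀa₃ = 6·1 + 3.5·2 = 13.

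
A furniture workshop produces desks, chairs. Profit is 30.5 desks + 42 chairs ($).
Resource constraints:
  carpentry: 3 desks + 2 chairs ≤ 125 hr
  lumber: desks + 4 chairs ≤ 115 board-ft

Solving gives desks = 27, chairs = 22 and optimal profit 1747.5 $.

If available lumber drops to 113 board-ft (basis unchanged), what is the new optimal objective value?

1734.5

At the optimum: carpentry uses 125 of 125 (binding); lumber uses 115 of 115 (binding).
The binding rows give the dual system: 3·y_carpentry + 1·y_lumber = 30.5 and 2·y_carpentry + 4·y_lumber = 42.
→ y_carpentry = 8 and y_lumber = 6.5.
Δz = y_lumber·Δb = 6.5 × (-2) = -13, so new z* = 1747.5 − 13 = 1734.5.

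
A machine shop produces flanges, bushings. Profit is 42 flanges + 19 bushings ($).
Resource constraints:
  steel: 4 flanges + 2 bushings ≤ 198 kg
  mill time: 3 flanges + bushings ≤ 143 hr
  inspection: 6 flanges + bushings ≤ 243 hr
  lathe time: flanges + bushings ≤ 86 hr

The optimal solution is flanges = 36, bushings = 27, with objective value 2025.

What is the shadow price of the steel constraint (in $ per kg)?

At the optimum: steel uses 198 of 198 (binding); mill time uses 135 of 143 (slack = 8); inspection uses 243 of 243 (binding); lathe time uses 63 of 86 (slack = 23).
By complementary slackness, y = 0 for the non-binding constraints.
Dual feasibility on the basic columns requires 4·y_steel + 6·y_inspection = 42, 2·y_steel + 1·y_inspection = 19.
→ y_steel = 9 and y_inspection = 1.
Shadow price of steel = 9.

9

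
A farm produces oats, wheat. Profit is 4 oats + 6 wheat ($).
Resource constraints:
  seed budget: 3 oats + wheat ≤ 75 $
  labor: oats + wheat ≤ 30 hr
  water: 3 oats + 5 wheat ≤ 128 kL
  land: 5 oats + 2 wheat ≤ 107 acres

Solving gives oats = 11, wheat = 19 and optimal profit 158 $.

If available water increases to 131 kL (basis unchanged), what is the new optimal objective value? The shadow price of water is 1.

Δb = 3, so new z* = 158 + (1)·(3) = 158 + 3 = 161.

161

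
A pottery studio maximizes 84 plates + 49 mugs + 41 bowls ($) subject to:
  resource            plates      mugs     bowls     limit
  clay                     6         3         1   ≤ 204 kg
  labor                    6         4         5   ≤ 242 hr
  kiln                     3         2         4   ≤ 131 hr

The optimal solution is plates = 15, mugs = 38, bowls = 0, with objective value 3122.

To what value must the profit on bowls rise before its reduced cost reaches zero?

42

Binding: clay and labor. Non-binding: kiln (10 unused).
By complementary slackness, y = 0 for the non-binding constraint.
The binding rows give the dual system: 6·y_clay + 6·y_labor = 84 and 3·y_clay + 4·y_labor = 49.
→ y_clay = 7 and y_labor = 7.
bowls enters the basis when its profit ≥ yᵀa₃ = 7·1 + 7·5 = 42.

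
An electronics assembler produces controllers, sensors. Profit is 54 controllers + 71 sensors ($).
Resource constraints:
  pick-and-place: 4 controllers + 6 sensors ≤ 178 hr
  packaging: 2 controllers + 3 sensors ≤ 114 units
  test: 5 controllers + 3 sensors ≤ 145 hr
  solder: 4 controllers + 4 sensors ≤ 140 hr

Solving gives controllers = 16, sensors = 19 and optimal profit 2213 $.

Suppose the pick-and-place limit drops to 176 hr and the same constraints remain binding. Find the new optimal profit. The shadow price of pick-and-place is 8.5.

Δb = -2, so new z* = 2213 + (8.5)·(-2) = 2213 − 17 = 2196.

2196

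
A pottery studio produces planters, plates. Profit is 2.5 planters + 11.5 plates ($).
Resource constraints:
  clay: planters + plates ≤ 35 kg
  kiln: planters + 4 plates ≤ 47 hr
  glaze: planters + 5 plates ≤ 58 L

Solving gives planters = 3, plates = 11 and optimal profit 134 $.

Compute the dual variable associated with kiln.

1

Check each constraint at x*: clay 14/35 (slack 21); kiln 47/47 (tight); glaze 58/58 (tight).
By complementary slackness, y = 0 for the non-binding constraint.
Dual feasibility on the basic columns requires 1·y_kiln + 1·y_glaze = 2.5, 4·y_kiln + 5·y_glaze = 11.5.
This yields shadow prices y_kiln = 1, y_glaze = 1.5.
Shadow price of kiln = 1.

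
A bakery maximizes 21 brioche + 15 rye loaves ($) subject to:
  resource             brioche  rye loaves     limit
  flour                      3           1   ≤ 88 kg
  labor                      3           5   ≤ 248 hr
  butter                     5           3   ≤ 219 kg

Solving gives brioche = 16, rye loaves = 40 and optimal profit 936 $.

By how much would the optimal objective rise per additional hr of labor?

Check each constraint at x*: flour 88/88 (tight); labor 248/248 (tight); butter 200/219 (slack 19).
Slack constraints have shadow price 0 (complementary slackness).
The binding rows give the dual system: 3·y_flour + 3·y_labor = 21 and 1·y_flour + 5·y_labor = 15.
This yields shadow prices y_flour = 5, y_labor = 2.
Shadow price of labor = 2.

2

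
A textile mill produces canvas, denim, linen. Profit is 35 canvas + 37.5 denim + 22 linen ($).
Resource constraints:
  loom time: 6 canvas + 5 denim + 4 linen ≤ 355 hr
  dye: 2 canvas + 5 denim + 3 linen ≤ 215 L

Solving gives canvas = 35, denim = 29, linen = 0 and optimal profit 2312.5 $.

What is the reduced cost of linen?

-5.5

At the optimum: loom time uses 355 of 355 (binding); dye uses 215 of 215 (binding).
Dual feasibility on the basic columns requires 6·y_loom time + 2·y_dye = 35, 5·y_loom time + 5·y_dye = 37.5.
Solving: y_loom time = 5, y_dye = 2.5.
Reduced cost of linen: c₃ − yᵀa₃ = 22 − (5·4 + 2.5·3) = 22 − 27.5 = -5.5.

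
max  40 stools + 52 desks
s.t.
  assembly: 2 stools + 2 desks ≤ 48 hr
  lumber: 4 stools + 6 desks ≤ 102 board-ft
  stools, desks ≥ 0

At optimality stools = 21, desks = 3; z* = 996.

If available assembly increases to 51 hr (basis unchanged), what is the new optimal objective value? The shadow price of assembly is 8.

1020

Δb = 3, so new z* = 996 + (8)·(3) = 996 + 24 = 1020.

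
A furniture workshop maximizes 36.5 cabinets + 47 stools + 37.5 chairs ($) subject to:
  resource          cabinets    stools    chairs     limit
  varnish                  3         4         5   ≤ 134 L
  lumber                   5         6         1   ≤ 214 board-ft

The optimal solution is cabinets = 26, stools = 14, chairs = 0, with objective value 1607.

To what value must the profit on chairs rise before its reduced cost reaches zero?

At the optimum: varnish uses 134 of 134 (binding); lumber uses 214 of 214 (binding).
Dual feasibility on the basic columns requires 3·y_varnish + 5·y_lumber = 36.5, 4·y_varnish + 6·y_lumber = 47.
Solving: y_varnish = 8, y_lumber = 2.5.
chairs enters the basis when its profit ≥ yᵀa₃ = 8·5 + 2.5·1 = 42.5.

42.5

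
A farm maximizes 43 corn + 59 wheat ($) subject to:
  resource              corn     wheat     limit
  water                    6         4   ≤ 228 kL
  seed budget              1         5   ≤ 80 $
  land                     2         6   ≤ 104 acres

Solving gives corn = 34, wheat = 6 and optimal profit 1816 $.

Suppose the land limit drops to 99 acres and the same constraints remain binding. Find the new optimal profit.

Binding: water and land. Non-binding: seed budget (16 unused).
By complementary slackness, y = 0 for the non-binding constraint.
The binding rows give the dual system: 6·y_water + 2·y_land = 43 and 4·y_water + 6·y_land = 59.
Solving: y_water = 5, y_land = 6.5.
Δz = y_land·Δb = 6.5 × (-5) = -32.5, so new z* = 1816 − 32.5 = 1783.5.

1783.5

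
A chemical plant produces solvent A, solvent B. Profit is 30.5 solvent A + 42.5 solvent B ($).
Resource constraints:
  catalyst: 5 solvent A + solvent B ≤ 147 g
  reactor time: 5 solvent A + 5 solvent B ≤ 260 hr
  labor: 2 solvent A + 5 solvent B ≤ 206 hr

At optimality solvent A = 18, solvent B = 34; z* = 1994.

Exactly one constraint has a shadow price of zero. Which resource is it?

catalyst: 124/147 (slack 23)
reactor time: 260/260 (binding)
labor: 206/206 (binding)
By complementary slackness, a constraint with positive slack has shadow price 0 → catalyst.

catalyst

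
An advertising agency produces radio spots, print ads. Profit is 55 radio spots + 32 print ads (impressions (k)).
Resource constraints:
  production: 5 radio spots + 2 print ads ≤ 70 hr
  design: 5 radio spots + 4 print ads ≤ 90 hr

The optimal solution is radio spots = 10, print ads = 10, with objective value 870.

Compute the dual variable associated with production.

6

Check each constraint at x*: production 70/70 (tight); design 90/90 (tight).
From A_Bᵀ y = c: 5·y_production + 5·y_design = 55; 2·y_production + 4·y_design = 32.
This yields shadow prices y_production = 6, y_design = 5.
Shadow price of production = 6.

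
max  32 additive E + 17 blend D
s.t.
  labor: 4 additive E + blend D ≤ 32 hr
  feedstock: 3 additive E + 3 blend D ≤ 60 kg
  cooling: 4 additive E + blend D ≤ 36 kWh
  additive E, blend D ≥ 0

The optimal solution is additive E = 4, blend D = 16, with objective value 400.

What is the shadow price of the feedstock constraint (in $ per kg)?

4

Binding: labor and feedstock. Non-binding: cooling (4 unused).
Since cooling is not tight, its dual is 0.
The binding rows give the dual system: 4·y_labor + 3·y_feedstock = 32 and 1·y_labor + 3·y_feedstock = 17.
Solving: y_labor = 5, y_feedstock = 4.
Shadow price of feedstock = 4.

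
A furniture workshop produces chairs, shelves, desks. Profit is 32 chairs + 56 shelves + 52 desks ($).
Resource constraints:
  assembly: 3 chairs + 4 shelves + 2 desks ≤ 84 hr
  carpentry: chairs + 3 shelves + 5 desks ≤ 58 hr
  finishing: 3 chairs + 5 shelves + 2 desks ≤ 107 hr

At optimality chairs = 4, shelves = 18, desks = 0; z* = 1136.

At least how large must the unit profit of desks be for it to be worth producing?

Check each constraint at x*: assembly 84/84 (tight); carpentry 58/58 (tight); finishing 102/107 (slack 5).
Since finishing is not tight, its dual is 0.
From A_Bᵀ y = c: 3·y_assembly + 1·y_carpentry = 32; 4·y_assembly + 3·y_carpentry = 56.
Solving: y_assembly = 8, y_carpentry = 8.
desks enters the basis when its profit ≥ yᵀa₃ = 8·2 + 8·5 = 56.

56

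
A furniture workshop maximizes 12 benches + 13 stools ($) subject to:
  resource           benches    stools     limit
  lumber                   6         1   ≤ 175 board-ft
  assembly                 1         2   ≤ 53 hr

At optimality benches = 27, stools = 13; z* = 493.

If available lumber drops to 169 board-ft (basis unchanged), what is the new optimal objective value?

At the optimum: lumber uses 175 of 175 (binding); assembly uses 53 of 53 (binding).
The binding rows give the dual system: 6·y_lumber + 1·y_assembly = 12 and 1·y_lumber + 2·y_assembly = 13.
Solving: y_lumber = 1, y_assembly = 6.
Δz = y_lumber·Δb = 1 × (-6) = -6, so new z* = 493 − 6 = 487.

487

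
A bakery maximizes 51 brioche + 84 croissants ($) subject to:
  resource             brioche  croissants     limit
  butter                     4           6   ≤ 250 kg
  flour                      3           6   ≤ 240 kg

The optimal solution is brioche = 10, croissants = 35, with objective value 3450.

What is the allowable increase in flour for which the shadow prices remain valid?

Binding constraints: butter, flour. The basis is B = [[4,6],[3,6]] with det 6.
Per unit increase in flour, x* moves by d = (-1, 0.6667).
The basis stays optimal until brioche reaches 0; allowable increase = 10 kg.

10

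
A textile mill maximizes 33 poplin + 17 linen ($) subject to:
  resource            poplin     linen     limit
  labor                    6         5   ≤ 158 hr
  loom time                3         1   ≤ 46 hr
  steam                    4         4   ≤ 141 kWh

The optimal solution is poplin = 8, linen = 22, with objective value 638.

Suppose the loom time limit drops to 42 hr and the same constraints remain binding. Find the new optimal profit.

Check each constraint at x*: labor 158/158 (tight); loom time 46/46 (tight); steam 120/141 (slack 21).
Slack constraints have shadow price 0 (complementary slackness).
From A_Bᵀ y = c: 6·y_labor + 3·y_loom time = 33; 5·y_labor + 1·y_loom time = 17.
→ y_labor = 2 and y_loom time = 7.
Δz = y_loom time·Δb = 7 × (-4) = -28, so new z* = 638 − 28 = 610.

610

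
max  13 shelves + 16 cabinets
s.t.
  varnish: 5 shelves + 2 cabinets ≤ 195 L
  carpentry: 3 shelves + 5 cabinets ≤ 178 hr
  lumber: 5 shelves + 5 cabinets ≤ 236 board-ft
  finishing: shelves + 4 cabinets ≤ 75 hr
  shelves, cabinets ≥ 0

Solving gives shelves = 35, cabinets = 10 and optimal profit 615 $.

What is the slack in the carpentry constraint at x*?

23

carpentry used = 3·35 + 5·10 = 155; slack = 178 − 155 = 23.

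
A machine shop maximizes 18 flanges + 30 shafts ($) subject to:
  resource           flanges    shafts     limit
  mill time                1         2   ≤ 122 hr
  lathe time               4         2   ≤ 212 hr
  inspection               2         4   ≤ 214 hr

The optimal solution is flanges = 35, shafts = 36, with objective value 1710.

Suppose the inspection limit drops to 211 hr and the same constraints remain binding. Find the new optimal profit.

1689

Check each constraint at x*: mill time 107/122 (slack 15); lathe time 212/212 (tight); inspection 214/214 (tight).
By complementary slackness, y = 0 for the non-binding constraint.
The binding rows give the dual system: 4·y_lathe time + 2·y_inspection = 18 and 2·y_lathe time + 4·y_inspection = 30.
→ y_lathe time = 1 and y_inspection = 7.
Δz = y_inspection·Δb = 7 × (-3) = -21, so new z* = 1710 − 21 = 1689.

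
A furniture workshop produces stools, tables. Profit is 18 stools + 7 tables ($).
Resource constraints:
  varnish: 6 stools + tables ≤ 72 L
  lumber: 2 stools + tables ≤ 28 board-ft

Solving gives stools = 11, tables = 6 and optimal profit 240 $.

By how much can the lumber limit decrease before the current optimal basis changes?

4

Binding constraints: varnish, lumber. The basis is B = [[6,1],[2,1]] with det 4.
Per unit decrease in lumber, x* moves by d = (0.25, -1.5).
The basis stays optimal until tables reaches 0; allowable decrease = 4 board-ft.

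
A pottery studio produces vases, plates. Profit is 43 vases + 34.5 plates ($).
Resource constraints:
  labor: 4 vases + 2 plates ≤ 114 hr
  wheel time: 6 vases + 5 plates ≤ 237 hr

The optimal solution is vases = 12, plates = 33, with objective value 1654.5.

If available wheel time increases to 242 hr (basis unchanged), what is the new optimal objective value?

Both labor and wheel time are binding at x*.
From A_Bᵀ y = c: 4·y_labor + 6·y_wheel time = 43; 2·y_labor + 5·y_wheel time = 34.5.
→ y_labor = 1 and y_wheel time = 6.5.
Δz = y_wheel time·Δb = 6.5 × (5) = 32.5, so new z* = 1654.5 + 32.5 = 1687.

1687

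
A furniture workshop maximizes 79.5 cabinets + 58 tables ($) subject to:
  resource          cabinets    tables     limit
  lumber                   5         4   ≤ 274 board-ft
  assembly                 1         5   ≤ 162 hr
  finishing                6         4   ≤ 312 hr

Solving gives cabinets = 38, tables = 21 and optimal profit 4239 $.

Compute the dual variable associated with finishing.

At the optimum: lumber uses 274 of 274 (binding); assembly uses 143 of 162 (slack = 19); finishing uses 312 of 312 (binding).
Slack constraints have shadow price 0 (complementary slackness).
Dual feasibility on the basic columns requires 5·y_lumber + 6·y_finishing = 79.5, 4·y_lumber + 4·y_finishing = 58.
→ y_lumber = 7.5 and y_finishing = 7.
Shadow price of finishing = 7.

7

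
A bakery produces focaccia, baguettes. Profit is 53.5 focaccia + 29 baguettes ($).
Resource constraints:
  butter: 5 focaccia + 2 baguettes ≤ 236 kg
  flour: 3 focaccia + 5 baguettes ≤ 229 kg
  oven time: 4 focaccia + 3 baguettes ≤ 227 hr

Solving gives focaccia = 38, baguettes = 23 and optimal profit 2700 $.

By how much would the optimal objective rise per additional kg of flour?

Check each constraint at x*: butter 236/236 (tight); flour 229/229 (tight); oven time 221/227 (slack 6).
Slack constraints have shadow price 0 (complementary slackness).
The binding rows give the dual system: 5·y_butter + 3·y_flour = 53.5 and 2·y_butter + 5·y_flour = 29.
Solving: y_butter = 9.5, y_flour = 2.
Shadow price of flour = 2.

2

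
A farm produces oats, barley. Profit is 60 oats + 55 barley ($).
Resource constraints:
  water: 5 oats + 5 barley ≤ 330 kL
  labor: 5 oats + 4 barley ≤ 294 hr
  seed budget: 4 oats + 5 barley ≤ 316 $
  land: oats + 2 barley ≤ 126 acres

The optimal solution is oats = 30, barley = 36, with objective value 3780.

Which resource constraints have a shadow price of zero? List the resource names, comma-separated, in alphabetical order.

land, seed budget

water: 330/330 (binding)
labor: 294/294 (binding)
seed budget: 300/316 (slack 16)
land: 102/126 (slack 24)
By complementary slackness, a constraint with positive slack has shadow price 0 → land, seed budget.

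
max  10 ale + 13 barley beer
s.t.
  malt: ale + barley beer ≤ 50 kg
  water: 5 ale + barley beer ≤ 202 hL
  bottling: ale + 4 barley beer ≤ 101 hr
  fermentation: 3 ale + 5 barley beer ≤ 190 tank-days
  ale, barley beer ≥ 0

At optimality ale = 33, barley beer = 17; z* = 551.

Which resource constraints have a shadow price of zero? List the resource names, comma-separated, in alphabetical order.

fermentation, water

malt: 50/50 (binding)
water: 182/202 (slack 20)
bottling: 101/101 (binding)
fermentation: 184/190 (slack 6)
By complementary slackness, a constraint with positive slack has shadow price 0 → fermentation, water.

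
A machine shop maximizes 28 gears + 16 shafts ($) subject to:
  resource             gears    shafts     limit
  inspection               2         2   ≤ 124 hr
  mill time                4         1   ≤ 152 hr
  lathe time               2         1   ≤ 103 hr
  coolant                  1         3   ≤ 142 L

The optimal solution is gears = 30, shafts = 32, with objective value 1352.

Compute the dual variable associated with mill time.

4

At the optimum: inspection uses 124 of 124 (binding); mill time uses 152 of 152 (binding); lathe time uses 92 of 103 (slack = 11); coolant uses 126 of 142 (slack = 16).
By complementary slackness, y = 0 for the non-binding constraints.
Dual feasibility on the basic columns requires 2·y_inspection + 4·y_mill time = 28, 2·y_inspection + 1·y_mill time = 16.
This yields shadow prices y_inspection = 6, y_mill time = 4.
Shadow price of mill time = 4.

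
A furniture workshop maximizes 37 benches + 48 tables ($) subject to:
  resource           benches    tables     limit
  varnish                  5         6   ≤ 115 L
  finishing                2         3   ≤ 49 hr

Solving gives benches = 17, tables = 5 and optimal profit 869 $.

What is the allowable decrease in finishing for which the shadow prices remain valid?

3

Binding constraints: varnish, finishing. The basis is B = [[5,6],[2,3]] with det 3.
Per unit decrease in finishing, x* moves by d = (2, -1.6667).
The basis stays optimal until tables reaches 0; allowable decrease = 3 hr.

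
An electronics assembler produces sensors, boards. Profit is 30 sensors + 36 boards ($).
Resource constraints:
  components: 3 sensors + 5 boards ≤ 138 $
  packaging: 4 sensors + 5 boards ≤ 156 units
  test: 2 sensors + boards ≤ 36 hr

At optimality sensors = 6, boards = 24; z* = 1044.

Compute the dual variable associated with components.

Check each constraint at x*: components 138/138 (tight); packaging 144/156 (slack 12); test 36/36 (tight).
By complementary slackness, y = 0 for the non-binding constraint.
Dual feasibility on the basic columns requires 3·y_components + 2·y_test = 30, 5·y_components + 1·y_test = 36.
→ y_components = 6 and y_test = 6.
Shadow price of components = 6.

6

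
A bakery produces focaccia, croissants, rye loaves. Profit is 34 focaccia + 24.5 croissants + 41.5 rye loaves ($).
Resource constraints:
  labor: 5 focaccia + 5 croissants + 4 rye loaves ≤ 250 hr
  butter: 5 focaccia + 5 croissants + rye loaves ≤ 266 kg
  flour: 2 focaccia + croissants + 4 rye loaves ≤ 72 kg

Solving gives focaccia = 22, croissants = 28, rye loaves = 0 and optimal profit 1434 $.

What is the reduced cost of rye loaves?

Check each constraint at x*: labor 250/250 (tight); butter 250/266 (slack 16); flour 72/72 (tight).
Slack constraints have shadow price 0 (complementary slackness).
The binding rows give the dual system: 5·y_labor + 2·y_flour = 34 and 5·y_labor + 1·y_flour = 24.5.
→ y_labor = 3 and y_flour = 9.5.
Reduced cost of rye loaves: c₃ − yᵀa₃ = 41.5 − (3·4 + 9.5·4) = 41.5 − 50 = -8.5.

-8.5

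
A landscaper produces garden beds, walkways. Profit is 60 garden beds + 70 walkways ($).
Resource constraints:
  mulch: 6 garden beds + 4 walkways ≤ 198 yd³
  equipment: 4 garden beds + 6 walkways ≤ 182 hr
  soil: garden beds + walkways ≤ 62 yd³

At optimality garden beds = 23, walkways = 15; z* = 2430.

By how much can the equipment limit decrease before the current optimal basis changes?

Binding constraints: mulch, equipment. The basis is B = [[6,4],[4,6]] with det 20.
Per unit decrease in equipment, x* moves by d = (0.2, -0.3).
The basis stays optimal until walkways reaches 0; allowable decrease = 50 hr.

50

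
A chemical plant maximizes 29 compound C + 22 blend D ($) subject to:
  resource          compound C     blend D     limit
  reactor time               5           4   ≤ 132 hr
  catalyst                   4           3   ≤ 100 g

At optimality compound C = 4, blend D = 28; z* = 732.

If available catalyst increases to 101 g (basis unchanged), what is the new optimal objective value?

Check each constraint at x*: reactor time 132/132 (tight); catalyst 100/100 (tight).
From A_Bᵀ y = c: 5·y_reactor time + 4·y_catalyst = 29; 4·y_reactor time + 3·y_catalyst = 22.
→ y_reactor time = 1 and y_catalyst = 6.
Δz = y_catalyst·Δb = 6 × (1) = 6, so new z* = 732 + 6 = 738.

738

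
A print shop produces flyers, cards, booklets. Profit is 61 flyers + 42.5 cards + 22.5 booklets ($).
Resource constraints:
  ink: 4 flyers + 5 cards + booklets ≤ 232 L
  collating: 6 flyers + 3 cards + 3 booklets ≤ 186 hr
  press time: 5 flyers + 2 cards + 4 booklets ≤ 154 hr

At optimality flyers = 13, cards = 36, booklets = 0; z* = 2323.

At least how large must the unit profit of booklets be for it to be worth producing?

Binding: ink and collating. Non-binding: press time (17 unused).
Since press time is not tight, its dual is 0.
The binding rows give the dual system: 4·y_ink + 6·y_collating = 61 and 5·y_ink + 3·y_collating = 42.5.
Solving: y_ink = 4, y_collating = 7.5.
booklets enters the basis when its profit ≥ yᵀa₃ = 4·1 + 7.5·3 = 26.5.

26.5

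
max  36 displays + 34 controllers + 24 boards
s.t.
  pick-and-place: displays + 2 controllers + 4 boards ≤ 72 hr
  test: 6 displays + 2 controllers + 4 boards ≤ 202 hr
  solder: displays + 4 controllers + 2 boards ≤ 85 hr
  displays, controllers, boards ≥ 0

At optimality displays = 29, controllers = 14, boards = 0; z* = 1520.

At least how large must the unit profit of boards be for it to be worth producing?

32

Binding: test and solder. Non-binding: pick-and-place (15 unused).
By complementary slackness, y = 0 for the non-binding constraint.
Dual feasibility on the basic columns requires 6·y_test + 1·y_solder = 36, 2·y_test + 4·y_solder = 34.
→ y_test = 5 and y_solder = 6.
boards enters the basis when its profit ≥ yᵀa₃ = 5·4 + 6·2 = 32.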